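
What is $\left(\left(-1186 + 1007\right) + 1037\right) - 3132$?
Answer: $-2274$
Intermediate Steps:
$\left(\left(-1186 + 1007\right) + 1037\right) - 3132 = \left(-179 + 1037\right) - 3132 = 858 - 3132 = -2274$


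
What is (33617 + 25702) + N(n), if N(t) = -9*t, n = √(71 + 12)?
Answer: 59319 - 9*√83 ≈ 59237.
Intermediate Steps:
n = √83 ≈ 9.1104
(33617 + 25702) + N(n) = (33617 + 25702) - 9*√83 = 59319 - 9*√83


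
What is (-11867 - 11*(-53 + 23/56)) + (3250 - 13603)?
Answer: -1211925/56 ≈ -21642.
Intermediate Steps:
(-11867 - 11*(-53 + 23/56)) + (3250 - 13603) = (-11867 - 11*(-53 + 23*(1/56))) - 10353 = (-11867 - 11*(-53 + 23/56)) - 10353 = (-11867 - 11*(-2945/56)) - 10353 = (-11867 + 32395/56) - 10353 = -632157/56 - 10353 = -1211925/56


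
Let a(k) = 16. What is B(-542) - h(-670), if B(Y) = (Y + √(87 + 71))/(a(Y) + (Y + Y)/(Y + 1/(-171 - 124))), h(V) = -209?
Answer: 257424301/1439018 + 159891*√158/2878036 ≈ 179.59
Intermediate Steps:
B(Y) = (Y + √158)/(16 + 2*Y/(-1/295 + Y)) (B(Y) = (Y + √(87 + 71))/(16 + (Y + Y)/(Y + 1/(-171 - 124))) = (Y + √158)/(16 + (2*Y)/(Y + 1/(-295))) = (Y + √158)/(16 + (2*Y)/(Y - 1/295)) = (Y + √158)/(16 + (2*Y)/(-1/295 + Y)) = (Y + √158)/(16 + 2*Y/(-1/295 + Y)))
B(-542) - h(-670) = (-1*(-542) - √158 + 295*(-542)² + 295*(-542)*√158)/(2*(-8 + 2655*(-542))) - 1*(-209) = (542 - √158 + 295*293764 - 159890*√158)/(2*(-8 - 1439010)) + 209 = (½)*(542 - √158 + 86660380 - 159890*√158)/(-1439018) + 209 = (½)*(-1/1439018)*(86660922 - 159891*√158) + 209 = (-43330461/1439018 + 159891*√158/2878036) + 209 = 257424301/1439018 + 159891*√158/2878036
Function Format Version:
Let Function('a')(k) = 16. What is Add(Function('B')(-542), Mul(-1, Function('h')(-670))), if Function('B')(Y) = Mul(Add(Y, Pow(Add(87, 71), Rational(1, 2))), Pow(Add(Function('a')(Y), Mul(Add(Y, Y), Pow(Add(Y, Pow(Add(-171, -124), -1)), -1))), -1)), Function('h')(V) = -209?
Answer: Add(Rational(257424301, 1439018), Mul(Rational(159891, 2878036), Pow(158, Rational(1, 2)))) ≈ 179.59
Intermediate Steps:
Function('B')(Y) = Mul(Pow(Add(16, Mul(2, Y, Pow(Add(Rational(-1, 295), Y), -1))), -1), Add(Y, Pow(158, Rational(1, 2)))) (Function('B')(Y) = Mul(Add(Y, Pow(Add(87, 71), Rational(1, 2))), Pow(Add(16, Mul(Add(Y, Y), Pow(Add(Y, Pow(Add(-171, -124), -1)), -1))), -1)) = Mul(Add(Y, Pow(158, Rational(1, 2))), Pow(Add(16, Mul(Mul(2, Y), Pow(Add(Y, Pow(-295, -1)), -1))), -1)) = Mul(Add(Y, Pow(158, Rational(1, 2))), Pow(Add(16, Mul(Mul(2, Y), Pow(Add(Y, Rational(-1, 295)), -1))), -1)) = Mul(Add(Y, Pow(158, Rational(1, 2))), Pow(Add(16, Mul(Mul(2, Y), Pow(Add(Rational(-1, 295), Y), -1))), -1)) = Mul(Add(Y, Pow(158, Rational(1, 2))), Pow(Add(16, Mul(2, Y, Pow(Add(Rational(-1, 295), Y), -1))), -1)) = Mul(Pow(Add(16, Mul(2, Y, Pow(Add(Rational(-1, 295), Y), -1))), -1), Add(Y, Pow(158, Rational(1, 2)))))
Add(Function('B')(-542), Mul(-1, Function('h')(-670))) = Add(Mul(Rational(1, 2), Pow(Add(-8, Mul(2655, -542)), -1), Add(Mul(-1, -542), Mul(-1, Pow(158, Rational(1, 2))), Mul(295, Pow(-542, 2)), Mul(295, -542, Pow(158, Rational(1, 2))))), Mul(-1, -209)) = Add(Mul(Rational(1, 2), Pow(Add(-8, -1439010), -1), Add(542, Mul(-1, Pow(158, Rational(1, 2))), Mul(295, 293764), Mul(-159890, Pow(158, Rational(1, 2))))), 209) = Add(Mul(Rational(1, 2), Pow(-1439018, -1), Add(542, Mul(-1, Pow(158, Rational(1, 2))), 86660380, Mul(-159890, Pow(158, Rational(1, 2))))), 209) = Add(Mul(Rational(1, 2), Rational(-1, 1439018), Add(86660922, Mul(-159891, Pow(158, Rational(1, 2))))), 209) = Add(Add(Rational(-43330461, 1439018), Mul(Rational(159891, 2878036), Pow(158, Rational(1, 2)))), 209) = Add(Rational(257424301, 1439018), Mul(Rational(159891, 2878036), Pow(158, Rational(1, 2))))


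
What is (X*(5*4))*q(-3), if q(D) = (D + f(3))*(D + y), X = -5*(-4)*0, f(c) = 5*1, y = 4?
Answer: 0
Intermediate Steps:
f(c) = 5
X = 0 (X = 20*0 = 0)
q(D) = (4 + D)*(5 + D) (q(D) = (D + 5)*(D + 4) = (5 + D)*(4 + D) = (4 + D)*(5 + D))
(X*(5*4))*q(-3) = (0*(5*4))*(20 + (-3)² + 9*(-3)) = (0*20)*(20 + 9 - 27) = 0*2 = 0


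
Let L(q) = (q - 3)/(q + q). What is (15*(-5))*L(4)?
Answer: -75/8 ≈ -9.3750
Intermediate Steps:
L(q) = (-3 + q)/(2*q) (L(q) = (-3 + q)/((2*q)) = (-3 + q)*(1/(2*q)) = (-3 + q)/(2*q))
(15*(-5))*L(4) = (15*(-5))*((½)*(-3 + 4)/4) = -75/(2*4) = -75*⅛ = -75/8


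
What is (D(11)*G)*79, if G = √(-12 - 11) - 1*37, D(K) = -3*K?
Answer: 96459 - 2607*I*√23 ≈ 96459.0 - 12503.0*I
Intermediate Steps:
G = -37 + I*√23 (G = √(-23) - 37 = I*√23 - 37 = -37 + I*√23 ≈ -37.0 + 4.7958*I)
(D(11)*G)*79 = ((-3*11)*(-37 + I*√23))*79 = -33*(-37 + I*√23)*79 = (1221 - 33*I*√23)*79 = 96459 - 2607*I*√23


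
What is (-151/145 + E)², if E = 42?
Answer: 35271721/21025 ≈ 1677.6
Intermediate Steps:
(-151/145 + E)² = (-151/145 + 42)² = (5939/145)² = 35271721/21025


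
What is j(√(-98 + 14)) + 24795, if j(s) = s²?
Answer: 24711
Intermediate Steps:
j(√(-98 + 14)) + 24795 = (√(-98 + 14))² + 24795 = (√(-84))² + 24795 = (2*I*√21)² + 24795 = -84 + 24795 = 24711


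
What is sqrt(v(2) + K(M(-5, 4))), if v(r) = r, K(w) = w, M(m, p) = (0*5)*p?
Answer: sqrt(2) ≈ 1.4142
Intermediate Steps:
M(m, p) = 0 (M(m, p) = 0*p = 0)
sqrt(v(2) + K(M(-5, 4))) = sqrt(2 + 0) = sqrt(2)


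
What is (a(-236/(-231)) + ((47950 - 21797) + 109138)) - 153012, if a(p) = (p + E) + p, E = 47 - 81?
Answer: -4100933/231 ≈ -17753.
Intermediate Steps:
E = -34
a(p) = -34 + 2*p (a(p) = (p - 34) + p = (-34 + p) + p = -34 + 2*p)
(a(-236/(-231)) + ((47950 - 21797) + 109138)) - 153012 = ((-34 + 2*(-236/(-231))) + ((47950 - 21797) + 109138)) - 153012 = ((-34 + 2*(-236*(-1/231))) + (26153 + 109138)) - 153012 = ((-34 + 2*(236/231)) + 135291) - 153012 = ((-34 + 472/231) + 135291) - 153012 = (-7382/231 + 135291) - 153012 = 31244839/231 - 153012 = -4100933/231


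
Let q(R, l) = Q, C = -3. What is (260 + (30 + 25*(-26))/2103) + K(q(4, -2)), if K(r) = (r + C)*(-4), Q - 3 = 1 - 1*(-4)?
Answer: 504100/2103 ≈ 239.71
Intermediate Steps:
Q = 8 (Q = 3 + (1 - 1*(-4)) = 3 + (1 + 4) = 3 + 5 = 8)
q(R, l) = 8
K(r) = 12 - 4*r (K(r) = (r - 3)*(-4) = (-3 + r)*(-4) = 12 - 4*r)
(260 + (30 + 25*(-26))/2103) + K(q(4, -2)) = (260 + (30 + 25*(-26))/2103) + (12 - 4*8) = (260 + (30 - 650)*(1/2103)) + (12 - 32) = (260 - 620*1/2103) - 20 = (260 - 620/2103) - 20 = 546160/2103 - 20 = 504100/2103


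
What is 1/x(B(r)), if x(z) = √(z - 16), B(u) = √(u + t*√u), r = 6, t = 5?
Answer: -I/√(16 - √(6 + 5*√6)) ≈ -0.292*I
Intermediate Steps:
B(u) = √(u + 5*√u)
x(z) = √(-16 + z)
1/x(B(r)) = 1/(√(-16 + √(6 + 5*√6))) = (-16 + √(6 + 5*√6))^(-½)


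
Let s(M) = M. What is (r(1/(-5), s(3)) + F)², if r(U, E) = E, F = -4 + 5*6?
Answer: 841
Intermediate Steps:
F = 26 (F = -4 + 30 = 26)
(r(1/(-5), s(3)) + F)² = (3 + 26)² = 29² = 841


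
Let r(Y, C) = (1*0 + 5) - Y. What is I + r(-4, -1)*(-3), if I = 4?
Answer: -23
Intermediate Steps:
r(Y, C) = 5 - Y (r(Y, C) = (0 + 5) - Y = 5 - Y)
I + r(-4, -1)*(-3) = 4 + (5 - 1*(-4))*(-3) = 4 + (5 + 4)*(-3) = 4 + 9*(-3) = 4 - 27 = -23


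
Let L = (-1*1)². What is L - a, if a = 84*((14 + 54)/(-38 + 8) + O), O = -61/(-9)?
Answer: -5669/15 ≈ -377.93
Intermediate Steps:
O = 61/9 (O = -61*(-⅑) = 61/9 ≈ 6.7778)
a = 5684/15 (a = 84*((14 + 54)/(-38 + 8) + 61/9) = 84*(68/(-30) + 61/9) = 84*(68*(-1/30) + 61/9) = 84*(-34/15 + 61/9) = 84*(203/45) = 5684/15 ≈ 378.93)
L = 1 (L = (-1)² = 1)
L - a = 1 - 1*5684/15 = 1 - 5684/15 = -5669/15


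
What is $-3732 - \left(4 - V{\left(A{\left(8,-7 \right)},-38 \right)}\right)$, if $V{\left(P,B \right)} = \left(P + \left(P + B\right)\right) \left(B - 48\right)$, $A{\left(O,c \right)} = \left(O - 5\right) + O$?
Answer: $-2360$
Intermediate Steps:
$A{\left(O,c \right)} = -5 + 2 O$ ($A{\left(O,c \right)} = \left(-5 + O\right) + O = -5 + 2 O$)
$V{\left(P,B \right)} = \left(-48 + B\right) \left(B + 2 P\right)$ ($V{\left(P,B \right)} = \left(P + \left(B + P\right)\right) \left(-48 + B\right) = \left(B + 2 P\right) \left(-48 + B\right) = \left(-48 + B\right) \left(B + 2 P\right)$)
$-3732 - \left(4 - V{\left(A{\left(8,-7 \right)},-38 \right)}\right) = -3732 - \left(4 - \left(\left(-38\right)^{2} - 96 \left(-5 + 2 \cdot 8\right) - -1824 + 2 \left(-38\right) \left(-5 + 2 \cdot 8\right)\right)\right) = -3732 - \left(4 - \left(1444 - 96 \left(-5 + 16\right) + 1824 + 2 \left(-38\right) \left(-5 + 16\right)\right)\right) = -3732 - \left(4 - \left(1444 - 1056 + 1824 + 2 \left(-38\right) 11\right)\right) = -3732 - \left(4 - \left(1444 - 1056 + 1824 - 836\right)\right) = -3732 - \left(4 - 1376\right) = -3732 - -1372 = -3732 + 1372 = -2360$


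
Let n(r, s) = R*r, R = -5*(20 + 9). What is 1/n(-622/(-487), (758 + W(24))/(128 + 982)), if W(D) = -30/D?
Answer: -487/90190 ≈ -0.0053997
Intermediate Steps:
R = -145 (R = -5*29 = -145)
n(r, s) = -145*r
1/n(-622/(-487), (758 + W(24))/(128 + 982)) = 1/(-(-90190)/(-487)) = 1/(-(-90190)*(-1)/487) = 1/(-145*622/487) = 1/(-90190/487) = -487/90190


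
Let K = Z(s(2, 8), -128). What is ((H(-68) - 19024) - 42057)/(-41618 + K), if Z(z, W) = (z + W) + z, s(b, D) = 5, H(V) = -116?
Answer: 20399/13912 ≈ 1.4663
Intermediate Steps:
Z(z, W) = W + 2*z (Z(z, W) = (W + z) + z = W + 2*z)
K = -118 (K = -128 + 2*5 = -128 + 10 = -118)
((H(-68) - 19024) - 42057)/(-41618 + K) = ((-116 - 19024) - 42057)/(-41618 - 118) = (-19140 - 42057)/(-41736) = -61197*(-1/41736) = 20399/13912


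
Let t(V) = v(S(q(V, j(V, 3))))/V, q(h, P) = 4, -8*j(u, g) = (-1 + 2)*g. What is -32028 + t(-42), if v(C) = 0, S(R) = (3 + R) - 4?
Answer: -32028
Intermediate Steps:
j(u, g) = -g/8 (j(u, g) = -(-1 + 2)*g/8 = -g/8)
S(R) = -1 + R
t(V) = 0 (t(V) = 0/V = 0)
-32028 + t(-42) = -32028 + 0 = -32028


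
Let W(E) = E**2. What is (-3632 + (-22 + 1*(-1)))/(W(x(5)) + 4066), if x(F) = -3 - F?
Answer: -731/826 ≈ -0.88499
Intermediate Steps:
(-3632 + (-22 + 1*(-1)))/(W(x(5)) + 4066) = (-3632 + (-22 + 1*(-1)))/((-3 - 1*5)**2 + 4066) = (-3632 + (-22 - 1))/((-3 - 5)**2 + 4066) = (-3632 - 23)/((-8)**2 + 4066) = -3655/(64 + 4066) = -3655/4130 = -3655*1/4130 = -731/826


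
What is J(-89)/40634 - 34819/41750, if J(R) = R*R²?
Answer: -7711822749/424117375 ≈ -18.183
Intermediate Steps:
J(R) = R³
J(-89)/40634 - 34819/41750 = (-89)³/40634 - 34819/41750 = -704969*1/40634 - 34819*1/41750 = -704969/40634 - 34819/41750 = -7711822749/424117375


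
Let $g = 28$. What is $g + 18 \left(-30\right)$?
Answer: $-512$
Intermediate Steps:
$g + 18 \left(-30\right) = 28 + 18 \left(-30\right) = 28 - 540 = -512$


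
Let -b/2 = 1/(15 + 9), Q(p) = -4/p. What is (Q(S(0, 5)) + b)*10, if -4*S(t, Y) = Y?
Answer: 187/6 ≈ 31.167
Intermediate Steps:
S(t, Y) = -Y/4
b = -1/12 (b = -2/(15 + 9) = -2/24 = -2*1/24 = -1/12 ≈ -0.083333)
(Q(S(0, 5)) + b)*10 = (-4/((-¼*5)) - 1/12)*10 = (-4/(-5/4) - 1/12)*10 = (-4*(-⅘) - 1/12)*10 = (16/5 - 1/12)*10 = (187/60)*10 = 187/6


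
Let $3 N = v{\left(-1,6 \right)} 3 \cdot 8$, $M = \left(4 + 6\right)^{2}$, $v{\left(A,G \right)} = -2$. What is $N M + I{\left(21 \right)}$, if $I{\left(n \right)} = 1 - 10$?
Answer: $-1609$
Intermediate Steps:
$I{\left(n \right)} = -9$ ($I{\left(n \right)} = 1 - 10 = -9$)
$M = 100$ ($M = 10^{2} = 100$)
$N = -16$ ($N = \frac{\left(-2\right) 3 \cdot 8}{3} = \frac{\left(-6\right) 8}{3} = \frac{1}{3} \left(-48\right) = -16$)
$N M + I{\left(21 \right)} = \left(-16\right) 100 - 9 = -1600 - 9 = -1609$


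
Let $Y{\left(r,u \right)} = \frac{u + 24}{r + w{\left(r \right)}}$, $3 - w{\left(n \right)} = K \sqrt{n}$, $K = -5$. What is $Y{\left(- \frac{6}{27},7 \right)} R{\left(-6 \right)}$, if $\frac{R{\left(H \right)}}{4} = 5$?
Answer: $\frac{5580}{43} - \frac{3348 i \sqrt{2}}{43} \approx 129.77 - 110.11 i$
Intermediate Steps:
$w{\left(n \right)} = 3 + 5 \sqrt{n}$ ($w{\left(n \right)} = 3 - - 5 \sqrt{n} = 3 + 5 \sqrt{n}$)
$R{\left(H \right)} = 20$ ($R{\left(H \right)} = 4 \cdot 5 = 20$)
$Y{\left(r,u \right)} = \frac{24 + u}{3 + r + 5 \sqrt{r}}$ ($Y{\left(r,u \right)} = \frac{u + 24}{r + \left(3 + 5 \sqrt{r}\right)} = \frac{24 + u}{3 + r + 5 \sqrt{r}}$)
$Y{\left(- \frac{6}{27},7 \right)} R{\left(-6 \right)} = \frac{24 + 7}{3 - \frac{6}{27} + 5 \sqrt{- \frac{6}{27}}} \cdot 20 = \frac{1}{3 - \frac{2}{9} + 5 \sqrt{\left(-6\right) \frac{1}{27}}} \cdot 31 \cdot 20 = \frac{1}{3 - \frac{2}{9} + 5 \sqrt{- \frac{2}{9}}} \cdot 31 \cdot 20 = \frac{1}{3 - \frac{2}{9} + 5 \frac{i \sqrt{2}}{3}} \cdot 31 \cdot 20 = \frac{1}{3 - \frac{2}{9} + \frac{5 i \sqrt{2}}{3}} \cdot 31 \cdot 20 = \frac{1}{\frac{25}{9} + \frac{5 i \sqrt{2}}{3}} \cdot 31 \cdot 20 = \frac{31}{\frac{25}{9} + \frac{5 i \sqrt{2}}{3}} \cdot 20 = \frac{620}{\frac{25}{9} + \frac{5 i \sqrt{2}}{3}}$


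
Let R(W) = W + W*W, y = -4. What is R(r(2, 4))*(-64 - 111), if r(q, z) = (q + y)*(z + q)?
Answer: -23100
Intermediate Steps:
r(q, z) = (-4 + q)*(q + z) (r(q, z) = (q - 4)*(z + q) = (-4 + q)*(q + z))
R(W) = W + W²
R(r(2, 4))*(-64 - 111) = ((2² - 4*2 - 4*4 + 2*4)*(1 + (2² - 4*2 - 4*4 + 2*4)))*(-64 - 111) = ((4 - 8 - 16 + 8)*(1 + (4 - 8 - 16 + 8)))*(-175) = -12*(1 - 12)*(-175) = -12*(-11)*(-175) = 132*(-175) = -23100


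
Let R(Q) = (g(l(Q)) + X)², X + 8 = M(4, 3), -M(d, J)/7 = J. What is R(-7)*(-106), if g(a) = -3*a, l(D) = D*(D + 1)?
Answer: -2546650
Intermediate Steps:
M(d, J) = -7*J
l(D) = D*(1 + D)
X = -29 (X = -8 - 7*3 = -8 - 21 = -29)
R(Q) = (-29 - 3*Q*(1 + Q))² (R(Q) = (-3*Q*(1 + Q) - 29)² = (-29 - 3*Q*(1 + Q))²)
R(-7)*(-106) = (29 + 3*(-7)*(1 - 7))²*(-106) = (29 + 3*(-7)*(-6))²*(-106) = (29 + 126)²*(-106) = 155²*(-106) = 24025*(-106) = -2546650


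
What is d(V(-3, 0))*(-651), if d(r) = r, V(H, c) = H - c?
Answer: 1953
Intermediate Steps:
d(V(-3, 0))*(-651) = (-3 - 1*0)*(-651) = (-3 + 0)*(-651) = -3*(-651) = 1953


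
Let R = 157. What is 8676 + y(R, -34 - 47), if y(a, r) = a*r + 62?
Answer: -3979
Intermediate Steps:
y(a, r) = 62 + a*r
8676 + y(R, -34 - 47) = 8676 + (62 + 157*(-34 - 47)) = 8676 + (62 + 157*(-81)) = 8676 + (62 - 12717) = 8676 - 12655 = -3979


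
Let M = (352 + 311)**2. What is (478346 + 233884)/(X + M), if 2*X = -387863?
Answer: 284892/98255 ≈ 2.8995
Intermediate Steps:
X = -387863/2 (X = (1/2)*(-387863) = -387863/2 ≈ -1.9393e+5)
M = 439569 (M = 663**2 = 439569)
(478346 + 233884)/(X + M) = (478346 + 233884)/(-387863/2 + 439569) = 712230/(491275/2) = 712230*(2/491275) = 284892/98255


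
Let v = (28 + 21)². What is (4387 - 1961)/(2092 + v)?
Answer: 2426/4493 ≈ 0.53995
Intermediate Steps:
v = 2401 (v = 49² = 2401)
(4387 - 1961)/(2092 + v) = (4387 - 1961)/(2092 + 2401) = 2426/4493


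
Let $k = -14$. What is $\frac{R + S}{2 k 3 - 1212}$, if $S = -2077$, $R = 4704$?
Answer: $- \frac{2627}{1296} \approx -2.027$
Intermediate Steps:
$\frac{R + S}{2 k 3 - 1212} = \frac{4704 - 2077}{2 \left(-14\right) 3 - 1212} = \frac{2627}{\left(-28\right) 3 - 1212} = \frac{2627}{-84 - 1212} = \frac{2627}{-1296} = 2627 \left(- \frac{1}{1296}\right) = - \frac{2627}{1296}$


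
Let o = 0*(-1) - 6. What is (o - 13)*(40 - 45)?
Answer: 95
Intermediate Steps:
o = -6 (o = 0 - 6 = -6)
(o - 13)*(40 - 45) = (-6 - 13)*(40 - 45) = -19*(-5) = 95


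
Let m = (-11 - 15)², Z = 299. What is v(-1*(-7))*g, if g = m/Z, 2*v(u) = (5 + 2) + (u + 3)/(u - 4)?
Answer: 806/69 ≈ 11.681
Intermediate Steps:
m = 676 (m = (-26)² = 676)
v(u) = 7/2 + (3 + u)/(2*(-4 + u)) (v(u) = ((5 + 2) + (u + 3)/(u - 4))/2 = (7 + (3 + u)/(-4 + u))/2 = 7/2 + (3 + u)/(2*(-4 + u)))
g = 52/23 (g = 676/299 = 676*(1/299) = 52/23 ≈ 2.2609)
v(-1*(-7))*g = ((-25 + 8*(-1*(-7)))/(2*(-4 - 1*(-7))))*(52/23) = ((-25 + 8*7)/(2*(-4 + 7)))*(52/23) = ((½)*(-25 + 56)/3)*(52/23) = ((½)*(⅓)*31)*(52/23) = (31/6)*(52/23) = 806/69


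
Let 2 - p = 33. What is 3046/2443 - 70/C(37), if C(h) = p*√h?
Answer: 3046/2443 + 70*√37/1147 ≈ 1.6181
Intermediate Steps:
p = -31 (p = 2 - 1*33 = 2 - 33 = -31)
C(h) = -31*√h
3046/2443 - 70/C(37) = 3046/2443 - 70*(-√37/1147) = 3046*(1/2443) - (-70)*√37/1147 = 3046/2443 + 70*√37/1147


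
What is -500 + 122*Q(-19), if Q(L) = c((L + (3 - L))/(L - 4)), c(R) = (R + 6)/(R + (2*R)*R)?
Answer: -134770/17 ≈ -7927.6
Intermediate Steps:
c(R) = (6 + R)/(R + 2*R²)
Q(L) = (6 + 3/(-4 + L))*(-4/3 + L/3)/(1 + 6/(-4 + L)) (Q(L) = (6 + (L + (3 - L))/(L - 4))/((((L + (3 - L))/(L - 4)))*(1 + 2*((L + (3 - L))/(L - 4)))) = (6 + 3/(-4 + L))/(((3/(-4 + L)))*(1 + 2*(3/(-4 + L)))) = (-4/3 + L/3)*(6 + 3/(-4 + L))/(1 + 6/(-4 + L)) = (6 + 3/(-4 + L))*(-4/3 + L/3)/(1 + 6/(-4 + L)))
-500 + 122*Q(-19) = -500 + 122*((-7 + 2*(-19))*(-4 - 19)/(2 - 19)) = -500 + 122*((-7 - 38)*(-23)/(-17)) = -500 + 122*(-1/17*(-45)*(-23)) = -500 + 122*(-1035/17) = -500 - 126270/17 = -134770/17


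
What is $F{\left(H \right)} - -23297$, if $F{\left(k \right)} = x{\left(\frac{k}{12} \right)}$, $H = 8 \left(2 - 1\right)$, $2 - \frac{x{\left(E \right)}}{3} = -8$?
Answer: $23327$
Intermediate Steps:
$x{\left(E \right)} = 30$ ($x{\left(E \right)} = 6 - -24 = 6 + 24 = 30$)
$H = 8$ ($H = 8 \cdot 1 = 8$)
$F{\left(k \right)} = 30$
$F{\left(H \right)} - -23297 = 30 - -23297 = 30 + 23297 = 23327$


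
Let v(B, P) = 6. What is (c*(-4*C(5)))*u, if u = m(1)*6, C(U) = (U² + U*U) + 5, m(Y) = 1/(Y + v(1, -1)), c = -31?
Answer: 40920/7 ≈ 5845.7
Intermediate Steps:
m(Y) = 1/(6 + Y) (m(Y) = 1/(Y + 6) = 1/(6 + Y))
C(U) = 5 + 2*U² (C(U) = (U² + U²) + 5 = 2*U² + 5 = 5 + 2*U²)
u = 6/7 (u = 6/(6 + 1) = 6/7 ≈ 0.85714)
(c*(-4*C(5)))*u = -(-124)*(5 + 2*5²)*(6/7) = -(-124)*(5 + 2*25)*(6/7) = -(-124)*(5 + 50)*(6/7) = -(-124)*55*(6/7) = -31*(-220)*(6/7) = 6820*(6/7) = 40920/7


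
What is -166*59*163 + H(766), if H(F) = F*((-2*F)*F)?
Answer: -900506614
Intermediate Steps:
H(F) = -2*F³ (H(F) = F*(-2*F²) = -2*F³)
-166*59*163 + H(766) = -166*59*163 - 2*766³ = -9794*163 - 2*449455096 = -1596422 - 898910192 = -900506614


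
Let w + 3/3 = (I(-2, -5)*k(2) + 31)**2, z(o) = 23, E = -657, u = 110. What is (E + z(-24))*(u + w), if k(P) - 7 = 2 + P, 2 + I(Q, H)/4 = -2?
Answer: -13398956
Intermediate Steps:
I(Q, H) = -16 (I(Q, H) = -8 + 4*(-2) = -8 - 8 = -16)
k(P) = 9 + P (k(P) = 7 + (2 + P) = 9 + P)
w = 21024 (w = -1 + (-16*(9 + 2) + 31)**2 = -1 + (-16*11 + 31)**2 = -1 + (-176 + 31)**2 = -1 + (-145)**2 = -1 + 21025 = 21024)
(E + z(-24))*(u + w) = (-657 + 23)*(110 + 21024) = -634*21134 = -13398956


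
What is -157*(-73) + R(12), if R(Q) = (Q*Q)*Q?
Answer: 13189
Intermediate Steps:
R(Q) = Q³ (R(Q) = Q²*Q = Q³)
-157*(-73) + R(12) = -157*(-73) + 12³ = 11461 + 1728 = 13189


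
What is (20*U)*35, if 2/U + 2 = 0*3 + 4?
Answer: 700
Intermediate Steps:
U = 1 (U = 2/(-2 + (0*3 + 4)) = 2/(-2 + (0 + 4)) = 2/(-2 + 4) = 2/2 = 2*(½) = 1)
(20*U)*35 = (20*1)*35 = 20*35 = 700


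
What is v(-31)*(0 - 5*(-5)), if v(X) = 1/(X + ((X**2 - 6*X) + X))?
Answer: 5/217 ≈ 0.023041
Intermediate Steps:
v(X) = 1/(X**2 - 4*X) (v(X) = 1/(X + (X**2 - 5*X)) = 1/(X**2 - 4*X))
v(-31)*(0 - 5*(-5)) = (1/((-31)*(-4 - 31)))*(0 - 5*(-5)) = (-1/31/(-35))*(0 + 25) = -1/31*(-1/35)*25 = (1/1085)*25 = 5/217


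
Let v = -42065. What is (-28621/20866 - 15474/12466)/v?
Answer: 67966987/1094176086314 ≈ 6.2117e-5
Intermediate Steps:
(-28621/20866 - 15474/12466)/v = (-28621/20866 - 15474/12466)/(-42065) = (-28621*1/20866 - 15474*1/12466)*(-1/42065) = (-28621/20866 - 7737/6233)*(-1/42065) = -339834935/130057778*(-1/42065) = 67966987/1094176086314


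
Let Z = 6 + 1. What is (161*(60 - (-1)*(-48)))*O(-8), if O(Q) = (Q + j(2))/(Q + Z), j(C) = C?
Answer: 11592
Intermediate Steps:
Z = 7
O(Q) = (2 + Q)/(7 + Q) (O(Q) = (Q + 2)/(Q + 7) = (2 + Q)/(7 + Q))
(161*(60 - (-1)*(-48)))*O(-8) = (161*(60 - (-1)*(-48)))*((2 - 8)/(7 - 8)) = (161*(60 - 1*48))*(-6/(-1)) = (161*(60 - 48))*(-1*(-6)) = (161*12)*6 = 1932*6 = 11592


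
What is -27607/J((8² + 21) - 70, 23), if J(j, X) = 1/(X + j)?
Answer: -1049066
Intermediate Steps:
-27607/J((8² + 21) - 70, 23) = -(-1297529 + 27607*(8² + 21)) = -(-1297529 + 27607*(64 + 21)) = -27607/(1/(23 + (85 - 70))) = -27607/(1/(23 + 15)) = -27607/(1/38) = -27607/1/38 = -27607*38 = -1049066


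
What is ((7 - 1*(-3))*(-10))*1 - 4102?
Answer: -4202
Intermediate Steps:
((7 - 1*(-3))*(-10))*1 - 4102 = ((7 + 3)*(-10))*1 - 4102 = (10*(-10))*1 - 4102 = -100*1 - 4102 = -100 - 4102 = -4202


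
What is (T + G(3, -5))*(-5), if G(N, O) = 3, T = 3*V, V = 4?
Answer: -75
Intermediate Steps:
T = 12 (T = 3*4 = 12)
(T + G(3, -5))*(-5) = (12 + 3)*(-5) = 15*(-5) = -75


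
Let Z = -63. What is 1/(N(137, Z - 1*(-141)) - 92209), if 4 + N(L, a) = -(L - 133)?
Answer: -1/92217 ≈ -1.0844e-5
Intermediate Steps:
N(L, a) = 129 - L (N(L, a) = -4 - (L - 133) = -4 - (-133 + L) = -4 + (133 - L) = 129 - L)
1/(N(137, Z - 1*(-141)) - 92209) = 1/((129 - 1*137) - 92209) = 1/((129 - 137) - 92209) = 1/(-8 - 92209) = 1/(-92217) = -1/92217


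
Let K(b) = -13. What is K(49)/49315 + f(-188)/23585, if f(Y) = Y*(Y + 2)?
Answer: 344828063/232618855 ≈ 1.4824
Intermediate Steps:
f(Y) = Y*(2 + Y)
K(49)/49315 + f(-188)/23585 = -13/49315 - 188*(2 - 188)/23585 = -13*1/49315 - 188*(-186)*(1/23585) = -13/49315 + 34968*(1/23585) = -13/49315 + 34968/23585 = 344828063/232618855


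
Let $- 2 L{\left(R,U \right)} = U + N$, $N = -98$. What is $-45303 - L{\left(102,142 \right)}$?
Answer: $-45281$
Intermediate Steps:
$L{\left(R,U \right)} = 49 - \frac{U}{2}$ ($L{\left(R,U \right)} = - \frac{U - 98}{2} = - \frac{-98 + U}{2} = 49 - \frac{U}{2}$)
$-45303 - L{\left(102,142 \right)} = -45303 - \left(49 - 71\right) = -45303 - -22 = -45303 + 22 = -45281$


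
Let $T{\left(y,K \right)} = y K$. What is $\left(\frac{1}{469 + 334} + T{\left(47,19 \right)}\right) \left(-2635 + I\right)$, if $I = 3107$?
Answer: $\frac{338461760}{803} \approx 4.215 \cdot 10^{5}$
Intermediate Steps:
$T{\left(y,K \right)} = K y$
$\left(\frac{1}{469 + 334} + T{\left(47,19 \right)}\right) \left(-2635 + I\right) = \left(\frac{1}{469 + 334} + 19 \cdot 47\right) \left(-2635 + 3107\right) = \left(\frac{1}{803} + 893\right) 472 = \frac{717080}{803} \cdot 472 = \frac{338461760}{803}$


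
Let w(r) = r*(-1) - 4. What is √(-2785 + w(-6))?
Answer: 11*I*√23 ≈ 52.754*I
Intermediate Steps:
w(r) = -4 - r (w(r) = -r - 4 = -4 - r)
√(-2785 + w(-6)) = √(-2785 + (-4 - 1*(-6))) = √(-2785 + (-4 + 6)) = √(-2785 + 2) = √(-2783) = 11*I*√23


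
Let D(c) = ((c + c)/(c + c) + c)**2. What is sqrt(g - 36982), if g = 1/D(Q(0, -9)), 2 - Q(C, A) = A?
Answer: I*sqrt(5325407)/12 ≈ 192.31*I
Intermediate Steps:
Q(C, A) = 2 - A
D(c) = (1 + c)**2 (D(c) = ((2*c)/((2*c)) + c)**2 = ((2*c)*(1/(2*c)) + c)**2 = (1 + c)**2)
g = 1/144 (g = 1/((1 + (2 - 1*(-9)))**2) = 1/((1 + (2 + 9))**2) = 1/((1 + 11)**2) = 1/(12**2) = 1/144 ≈ 0.0069444)
sqrt(g - 36982) = sqrt(1/144 - 36982) = sqrt(-5325407/144) = I*sqrt(5325407)/12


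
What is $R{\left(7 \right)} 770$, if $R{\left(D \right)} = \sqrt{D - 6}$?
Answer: $770$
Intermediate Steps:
$R{\left(D \right)} = \sqrt{-6 + D}$
$R{\left(7 \right)} 770 = \sqrt{-6 + 7} \cdot 770 = \sqrt{1} \cdot 770 = 1 \cdot 770 = 770$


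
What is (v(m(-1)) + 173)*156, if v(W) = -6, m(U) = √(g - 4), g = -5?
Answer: 26052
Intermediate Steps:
m(U) = 3*I (m(U) = √(-5 - 4) = √(-9) = 3*I)
(v(m(-1)) + 173)*156 = (-6 + 173)*156 = 167*156 = 26052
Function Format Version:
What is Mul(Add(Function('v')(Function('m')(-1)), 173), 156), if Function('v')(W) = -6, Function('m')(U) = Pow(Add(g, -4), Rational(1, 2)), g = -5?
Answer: 26052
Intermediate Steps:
Function('m')(U) = Mul(3, I) (Function('m')(U) = Pow(Add(-5, -4), Rational(1, 2)) = Pow(-9, Rational(1, 2)) = Mul(3, I))
Mul(Add(Function('v')(Function('m')(-1)), 173), 156) = Mul(Add(-6, 173), 156) = Mul(167, 156) = 26052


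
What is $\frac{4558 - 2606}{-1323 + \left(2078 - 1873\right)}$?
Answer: $- \frac{976}{559} \approx -1.746$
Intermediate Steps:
$\frac{4558 - 2606}{-1323 + \left(2078 - 1873\right)} = \frac{1952}{-1323 + 205} = \frac{1952}{-1118} = 1952 \left(- \frac{1}{1118}\right) = - \frac{976}{559}$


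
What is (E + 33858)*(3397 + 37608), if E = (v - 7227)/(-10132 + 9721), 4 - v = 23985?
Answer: 571890420230/411 ≈ 1.3915e+9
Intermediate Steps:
v = -23981 (v = 4 - 1*23985 = 4 - 23985 = -23981)
E = 31208/411 (E = (-23981 - 7227)/(-10132 + 9721) = -31208/(-411) = -31208*(-1/411) = 31208/411 ≈ 75.932)
(E + 33858)*(3397 + 37608) = (31208/411 + 33858)*(3397 + 37608) = (13946846/411)*41005 = 571890420230/411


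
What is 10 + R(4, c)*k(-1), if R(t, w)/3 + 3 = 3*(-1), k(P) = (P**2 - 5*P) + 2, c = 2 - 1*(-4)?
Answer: -134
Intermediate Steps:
c = 6 (c = 2 + 4 = 6)
k(P) = 2 + P**2 - 5*P
R(t, w) = -18 (R(t, w) = -9 + 3*(3*(-1)) = -9 + 3*(-3) = -9 - 9 = -18)
10 + R(4, c)*k(-1) = 10 - 18*(2 + (-1)**2 - 5*(-1)) = 10 - 18*(2 + 1 + 5) = 10 - 18*8 = 10 - 144 = -134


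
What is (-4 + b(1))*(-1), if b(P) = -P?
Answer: 5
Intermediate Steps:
(-4 + b(1))*(-1) = (-4 - 1*1)*(-1) = (-4 - 1)*(-1) = -5*(-1) = 5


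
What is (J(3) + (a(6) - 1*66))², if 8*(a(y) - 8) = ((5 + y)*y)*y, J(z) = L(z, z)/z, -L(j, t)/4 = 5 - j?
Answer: 4489/36 ≈ 124.69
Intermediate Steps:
L(j, t) = -20 + 4*j (L(j, t) = -4*(5 - j) = -20 + 4*j)
J(z) = (-20 + 4*z)/z
a(y) = 8 + y²*(5 + y)/8 (a(y) = 8 + (((5 + y)*y)*y)/8 = 8 + ((y*(5 + y))*y)/8 = 8 + (y²*(5 + y))/8 = 8 + y²*(5 + y)/8)
(J(3) + (a(6) - 1*66))² = ((4 - 20/3) + ((8 + (⅛)*6³ + (5/8)*6²) - 1*66))² = ((4 - 20*⅓) + ((8 + (⅛)*216 + (5/8)*36) - 66))² = ((4 - 20/3) + ((8 + 27 + 45/2) - 66))² = (-8/3 + (115/2 - 66))² = (-8/3 - 17/2)² = (-67/6)² = 4489/36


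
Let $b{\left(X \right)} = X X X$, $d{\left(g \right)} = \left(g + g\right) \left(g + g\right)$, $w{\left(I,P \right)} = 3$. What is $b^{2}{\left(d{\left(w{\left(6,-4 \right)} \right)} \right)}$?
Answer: $2176782336$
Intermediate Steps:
$d{\left(g \right)} = 4 g^{2}$ ($d{\left(g \right)} = 2 g 2 g = 4 g^{2}$)
$b{\left(X \right)} = X^{3}$ ($b{\left(X \right)} = X^{2} X = X^{3}$)
$b^{2}{\left(d{\left(w{\left(6,-4 \right)} \right)} \right)} = \left(\left(4 \cdot 3^{2}\right)^{3}\right)^{2} = \left(\left(4 \cdot 9\right)^{3}\right)^{2} = \left(36^{3}\right)^{2} = 46656^{2} = 2176782336$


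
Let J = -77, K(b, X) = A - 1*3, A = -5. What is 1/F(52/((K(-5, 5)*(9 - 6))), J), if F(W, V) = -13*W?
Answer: 6/169 ≈ 0.035503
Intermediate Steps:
K(b, X) = -8 (K(b, X) = -5 - 1*3 = -5 - 3 = -8)
1/F(52/((K(-5, 5)*(9 - 6))), J) = 1/(-676/((-8*(9 - 6)))) = 1/(-676/((-8*3))) = 1/(-676/(-24)) = 1/(-676*(-1)/24) = 1/(-13*(-13/6)) = 1/(169/6) = 6/169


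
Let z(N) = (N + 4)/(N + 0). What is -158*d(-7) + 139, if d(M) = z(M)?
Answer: 499/7 ≈ 71.286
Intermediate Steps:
z(N) = (4 + N)/N
d(M) = (4 + M)/M
-158*d(-7) + 139 = -158*(4 - 7)/(-7) + 139 = -(-158)*(-3)/7 + 139 = -158*3/7 + 139 = -474/7 + 139 = 499/7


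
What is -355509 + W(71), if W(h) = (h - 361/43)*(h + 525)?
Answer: -13682455/43 ≈ -3.1820e+5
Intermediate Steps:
W(h) = (525 + h)*(-361/43 + h) (W(h) = (h - 361*1/43)*(525 + h) = (h - 361/43)*(525 + h) = (-361/43 + h)*(525 + h) = (525 + h)*(-361/43 + h))
-355509 + W(71) = -355509 + (-189525/43 + 71² + (22214/43)*71) = -355509 + (-189525/43 + 5041 + 1577194/43) = -355509 + 1604432/43 = -13682455/43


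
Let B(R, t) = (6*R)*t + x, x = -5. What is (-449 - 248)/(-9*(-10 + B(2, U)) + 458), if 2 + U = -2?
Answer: -17/25 ≈ -0.68000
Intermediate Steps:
U = -4 (U = -2 - 2 = -4)
B(R, t) = -5 + 6*R*t (B(R, t) = (6*R)*t - 5 = 6*R*t - 5 = -5 + 6*R*t)
(-449 - 248)/(-9*(-10 + B(2, U)) + 458) = (-449 - 248)/(-9*(-10 + (-5 + 6*2*(-4))) + 458) = -697/(-9*(-10 + (-5 - 48)) + 458) = -697/(-9*(-10 - 53) + 458) = -697/(-9*(-63) + 458) = -697/(567 + 458) = -697/1025 = -697*1/1025 = -17/25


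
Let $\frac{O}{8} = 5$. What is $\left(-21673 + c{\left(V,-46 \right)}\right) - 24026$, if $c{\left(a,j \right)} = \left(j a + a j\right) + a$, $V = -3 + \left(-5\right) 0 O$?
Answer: $-45426$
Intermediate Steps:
$O = 40$ ($O = 8 \cdot 5 = 40$)
$V = -3$ ($V = -3 + \left(-5\right) 0 \cdot 40 = -3 + 0 \cdot 40 = -3 + 0 = -3$)
$c{\left(a,j \right)} = a + 2 a j$ ($c{\left(a,j \right)} = \left(a j + a j\right) + a = 2 a j + a = a + 2 a j$)
$\left(-21673 + c{\left(V,-46 \right)}\right) - 24026 = \left(-21673 - 3 \left(1 + 2 \left(-46\right)\right)\right) - 24026 = \left(-21673 - 3 \left(1 - 92\right)\right) - 24026 = \left(-21673 - -273\right) - 24026 = \left(-21673 + 273\right) - 24026 = -21400 - 24026 = -45426$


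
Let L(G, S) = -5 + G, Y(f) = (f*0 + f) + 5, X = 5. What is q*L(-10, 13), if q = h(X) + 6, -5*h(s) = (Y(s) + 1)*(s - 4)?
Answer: -57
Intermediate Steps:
Y(f) = 5 + f (Y(f) = (0 + f) + 5 = f + 5 = 5 + f)
h(s) = -(-4 + s)*(6 + s)/5 (h(s) = -((5 + s) + 1)*(s - 4)/5 = -(6 + s)*(-4 + s)/5 = -(-4 + s)*(6 + s)/5)
q = 19/5 (q = (24/5 - ⅖*5 - ⅕*5²) + 6 = (24/5 - 2 - ⅕*25) + 6 = (24/5 - 2 - 5) + 6 = -11/5 + 6 = 19/5 ≈ 3.8000)
q*L(-10, 13) = 19*(-5 - 10)/5 = (19/5)*(-15) = -57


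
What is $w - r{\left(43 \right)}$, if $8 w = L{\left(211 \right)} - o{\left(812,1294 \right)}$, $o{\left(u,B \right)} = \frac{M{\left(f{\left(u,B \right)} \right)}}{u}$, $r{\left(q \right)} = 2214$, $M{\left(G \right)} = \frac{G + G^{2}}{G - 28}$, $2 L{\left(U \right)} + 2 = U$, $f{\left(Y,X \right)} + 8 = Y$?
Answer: $- \frac{396262295}{180032} \approx -2201.1$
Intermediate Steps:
$f{\left(Y,X \right)} = -8 + Y$
$L{\left(U \right)} = -1 + \frac{U}{2}$
$M{\left(G \right)} = \frac{G + G^{2}}{-28 + G}$
$o{\left(u,B \right)} = \frac{\left(-8 + u\right) \left(-7 + u\right)}{u \left(-36 + u\right)}$ ($o{\left(u,B \right)} = \frac{\left(-8 + u\right) \frac{1}{-28 + \left(-8 + u\right)} \left(1 + \left(-8 + u\right)\right)}{u} = \frac{\left(-8 + u\right) \frac{1}{-36 + u} \left(-7 + u\right)}{u} = \frac{\frac{1}{-36 + u} \left(-8 + u\right) \left(-7 + u\right)}{u} = \frac{\left(-8 + u\right) \left(-7 + u\right)}{u \left(-36 + u\right)}$)
$w = \frac{2328553}{180032}$ ($w = \frac{\left(-1 + \frac{1}{2} \cdot 211\right) - \frac{\left(-8 + 812\right) \left(-7 + 812\right)}{812 \left(-36 + 812\right)}}{8} = \frac{\left(-1 + \frac{211}{2}\right) - \frac{1}{812} \cdot \frac{1}{776} \cdot 804 \cdot 805}{8} = \frac{\frac{209}{2} - \frac{1}{812} \cdot \frac{1}{776} \cdot 804 \cdot 805}{8} = \frac{\frac{209}{2} - \frac{23115}{22504}}{8} = \frac{1}{8} \cdot \frac{2328553}{22504} = \frac{2328553}{180032} \approx 12.934$)
$w - r{\left(43 \right)} = \frac{2328553}{180032} - 2214 = - \frac{396262295}{180032}$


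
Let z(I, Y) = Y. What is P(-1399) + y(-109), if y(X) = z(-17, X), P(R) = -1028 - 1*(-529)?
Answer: -608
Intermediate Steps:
P(R) = -499 (P(R) = -1028 + 529 = -499)
y(X) = X
P(-1399) + y(-109) = -499 - 109 = -608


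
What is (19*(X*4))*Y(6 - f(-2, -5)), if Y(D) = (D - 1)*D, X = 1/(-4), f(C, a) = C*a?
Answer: -380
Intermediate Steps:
X = -¼ (X = 1*(-¼) = -¼ ≈ -0.25000)
Y(D) = D*(-1 + D) (Y(D) = (-1 + D)*D = D*(-1 + D))
(19*(X*4))*Y(6 - f(-2, -5)) = (19*(-¼*4))*((6 - (-2)*(-5))*(-1 + (6 - (-2)*(-5)))) = (19*(-1))*((6 - 1*10)*(-1 + (6 - 1*10))) = -19*(6 - 10)*(-1 + (6 - 10)) = -(-76)*(-1 - 4) = -(-76)*(-5) = -19*20 = -380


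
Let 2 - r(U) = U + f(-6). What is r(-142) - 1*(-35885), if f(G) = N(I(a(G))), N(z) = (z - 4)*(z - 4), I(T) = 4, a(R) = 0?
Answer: 36029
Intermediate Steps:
N(z) = (-4 + z)² (N(z) = (-4 + z)*(-4 + z) = (-4 + z)²)
f(G) = 0 (f(G) = (-4 + 4)² = 0² = 0)
r(U) = 2 - U (r(U) = 2 - (U + 0) = 2 - U)
r(-142) - 1*(-35885) = (2 - 1*(-142)) - 1*(-35885) = (2 + 142) + 35885 = 144 + 35885 = 36029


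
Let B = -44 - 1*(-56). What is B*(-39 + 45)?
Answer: 72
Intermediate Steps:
B = 12 (B = -44 + 56 = 12)
B*(-39 + 45) = 12*(-39 + 45) = 12*6 = 72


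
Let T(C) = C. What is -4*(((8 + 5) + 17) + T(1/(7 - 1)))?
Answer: -362/3 ≈ -120.67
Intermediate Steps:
-4*(((8 + 5) + 17) + T(1/(7 - 1))) = -4*(((8 + 5) + 17) + 1/(7 - 1)) = -4*((13 + 17) + 1/6) = -4*(30 + ⅙) = -4*181/6 = -362/3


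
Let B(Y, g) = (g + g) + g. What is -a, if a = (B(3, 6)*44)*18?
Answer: -14256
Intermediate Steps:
B(Y, g) = 3*g (B(Y, g) = 2*g + g = 3*g)
a = 14256 (a = ((3*6)*44)*18 = (18*44)*18 = 792*18 = 14256)
-a = -1*14256 = -14256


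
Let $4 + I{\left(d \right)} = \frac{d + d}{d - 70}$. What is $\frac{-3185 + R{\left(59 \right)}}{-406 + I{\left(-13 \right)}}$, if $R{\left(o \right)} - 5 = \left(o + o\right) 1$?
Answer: $\frac{127073}{17002} \approx 7.474$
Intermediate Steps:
$R{\left(o \right)} = 5 + 2 o$ ($R{\left(o \right)} = 5 + \left(o + o\right) 1 = 5 + 2 o 1 = 5 + 2 o$)
$I{\left(d \right)} = -4 + \frac{2 d}{-70 + d}$ ($I{\left(d \right)} = -4 + \frac{d + d}{d - 70} = -4 + \frac{2 d}{-70 + d}$)
$\frac{-3185 + R{\left(59 \right)}}{-406 + I{\left(-13 \right)}} = \frac{-3185 + \left(5 + 2 \cdot 59\right)}{-406 + \frac{2 \left(140 - -13\right)}{-70 - 13}} = \frac{-3185 + \left(5 + 118\right)}{-406 + \frac{2 \left(140 + 13\right)}{-83}} = \frac{-3185 + 123}{-406 + 2 \left(- \frac{1}{83}\right) 153} = - \frac{3062}{-406 - \frac{306}{83}} = - \frac{3062}{- \frac{34004}{83}} = \left(-3062\right) \left(- \frac{83}{34004}\right) = \frac{127073}{17002}$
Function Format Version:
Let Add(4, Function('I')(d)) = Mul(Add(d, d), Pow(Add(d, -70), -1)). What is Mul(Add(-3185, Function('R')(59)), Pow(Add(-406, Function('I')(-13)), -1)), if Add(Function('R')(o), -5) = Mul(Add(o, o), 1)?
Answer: Rational(127073, 17002) ≈ 7.4740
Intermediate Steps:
Function('R')(o) = Add(5, Mul(2, o)) (Function('R')(o) = Add(5, Mul(Add(o, o), 1)) = Add(5, Mul(Mul(2, o), 1)) = Add(5, Mul(2, o)))
Function('I')(d) = Add(-4, Mul(2, d, Pow(Add(-70, d), -1))) (Function('I')(d) = Add(-4, Mul(Add(d, d), Pow(Add(d, -70), -1))) = Add(-4, Mul(Mul(2, d), Pow(Add(-70, d), -1))) = Add(-4, Mul(2, d, Pow(Add(-70, d), -1))))
Mul(Add(-3185, Function('R')(59)), Pow(Add(-406, Function('I')(-13)), -1)) = Mul(Add(-3185, Add(5, Mul(2, 59))), Pow(Add(-406, Mul(2, Pow(Add(-70, -13), -1), Add(140, Mul(-1, -13)))), -1)) = Mul(Add(-3185, Add(5, 118)), Pow(Add(-406, Mul(2, Pow(-83, -1), Add(140, 13))), -1)) = Mul(Add(-3185, 123), Pow(Add(-406, Mul(2, Rational(-1, 83), 153)), -1)) = Mul(-3062, Pow(Add(-406, Rational(-306, 83)), -1)) = Mul(-3062, Pow(Rational(-34004, 83), -1)) = Mul(-3062, Rational(-83, 34004)) = Rational(127073, 17002)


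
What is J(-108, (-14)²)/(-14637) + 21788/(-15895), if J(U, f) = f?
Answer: -2706104/1955085 ≈ -1.3841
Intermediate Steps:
J(-108, (-14)²)/(-14637) + 21788/(-15895) = (-14)²/(-14637) + 21788/(-15895) = 196*(-1/14637) + 21788*(-1/15895) = -28/2091 - 21788/15895 = -2706104/1955085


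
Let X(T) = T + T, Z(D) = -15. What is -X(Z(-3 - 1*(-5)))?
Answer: 30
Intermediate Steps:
X(T) = 2*T
-X(Z(-3 - 1*(-5))) = -2*(-15) = -1*(-30) = 30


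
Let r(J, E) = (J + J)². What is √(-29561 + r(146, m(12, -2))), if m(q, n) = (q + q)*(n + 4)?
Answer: √55703 ≈ 236.01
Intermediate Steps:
m(q, n) = 2*q*(4 + n) (m(q, n) = (2*q)*(4 + n) = 2*q*(4 + n))
r(J, E) = 4*J² (r(J, E) = (2*J)² = 4*J²)
√(-29561 + r(146, m(12, -2))) = √(-29561 + 4*146²) = √(-29561 + 4*21316) = √(-29561 + 85264) = √55703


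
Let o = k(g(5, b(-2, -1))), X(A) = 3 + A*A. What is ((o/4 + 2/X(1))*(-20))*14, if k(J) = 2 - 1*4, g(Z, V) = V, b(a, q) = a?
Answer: 0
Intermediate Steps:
X(A) = 3 + A²
k(J) = -2 (k(J) = 2 - 4 = -2)
o = -2
((o/4 + 2/X(1))*(-20))*14 = ((-2/4 + 2/(3 + 1²))*(-20))*14 = ((-2*¼ + 2/(3 + 1))*(-20))*14 = ((-½ + 2/4)*(-20))*14 = ((-½ + 2*(¼))*(-20))*14 = ((-½ + ½)*(-20))*14 = (0*(-20))*14 = 0*14 = 0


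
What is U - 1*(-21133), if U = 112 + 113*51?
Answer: 27008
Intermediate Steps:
U = 5875 (U = 112 + 5763 = 5875)
U - 1*(-21133) = 5875 - 1*(-21133) = 5875 + 21133 = 27008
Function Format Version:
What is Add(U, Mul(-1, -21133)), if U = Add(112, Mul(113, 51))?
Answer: 27008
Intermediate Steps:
U = 5875 (U = Add(112, 5763) = 5875)
Add(U, Mul(-1, -21133)) = Add(5875, Mul(-1, -21133)) = Add(5875, 21133) = 27008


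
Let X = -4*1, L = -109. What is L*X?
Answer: 436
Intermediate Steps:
X = -4
L*X = -109*(-4) = 436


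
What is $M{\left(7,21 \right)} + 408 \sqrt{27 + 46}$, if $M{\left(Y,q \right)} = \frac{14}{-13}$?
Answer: $- \frac{14}{13} + 408 \sqrt{73} \approx 3484.9$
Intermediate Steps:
$M{\left(Y,q \right)} = - \frac{14}{13}$ ($M{\left(Y,q \right)} = 14 \left(- \frac{1}{13}\right) = - \frac{14}{13}$)
$M{\left(7,21 \right)} + 408 \sqrt{27 + 46} = - \frac{14}{13} + 408 \sqrt{27 + 46} = - \frac{14}{13} + 408 \sqrt{73}$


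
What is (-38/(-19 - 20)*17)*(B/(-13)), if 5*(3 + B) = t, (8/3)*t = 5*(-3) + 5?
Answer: 1615/338 ≈ 4.7781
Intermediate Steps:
t = -15/4 (t = 3*(5*(-3) + 5)/8 = 3*(-15 + 5)/8 = (3/8)*(-10) = -15/4 ≈ -3.7500)
B = -15/4 (B = -3 + (⅕)*(-15/4) = -3 - ¾ = -15/4 ≈ -3.7500)
(-38/(-19 - 20)*17)*(B/(-13)) = (-38/(-19 - 20)*17)*(-15/4/(-13)) = (-38/(-39)*17)*(-15/4*(-1/13)) = (-38*(-1/39)*17)*(15/52) = ((38/39)*17)*(15/52) = (646/39)*(15/52) = 1615/338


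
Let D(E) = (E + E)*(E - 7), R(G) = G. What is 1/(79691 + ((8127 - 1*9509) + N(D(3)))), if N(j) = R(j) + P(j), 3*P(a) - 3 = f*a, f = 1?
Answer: 1/78278 ≈ 1.2775e-5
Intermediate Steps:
D(E) = 2*E*(-7 + E) (D(E) = (2*E)*(-7 + E) = 2*E*(-7 + E))
P(a) = 1 + a/3 (P(a) = 1 + (1*a)/3 = 1 + a/3)
N(j) = 1 + 4*j/3 (N(j) = j + (1 + j/3) = 1 + 4*j/3)
1/(79691 + ((8127 - 1*9509) + N(D(3)))) = 1/(79691 + ((8127 - 1*9509) + (1 + 4*(2*3*(-7 + 3))/3))) = 1/(79691 + ((8127 - 9509) + (1 + 4*(2*3*(-4))/3))) = 1/(79691 + (-1382 + (1 + (4/3)*(-24)))) = 1/(79691 + (-1382 + (1 - 32))) = 1/(79691 + (-1382 - 31)) = 1/(79691 - 1413) = 1/78278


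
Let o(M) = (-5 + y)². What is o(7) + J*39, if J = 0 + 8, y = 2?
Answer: 321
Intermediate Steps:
o(M) = 9 (o(M) = (-5 + 2)² = (-3)² = 9)
J = 8
o(7) + J*39 = 9 + 8*39 = 9 + 312 = 321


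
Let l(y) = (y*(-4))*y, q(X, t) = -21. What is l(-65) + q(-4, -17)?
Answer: -16921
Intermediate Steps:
l(y) = -4*y² (l(y) = (-4*y)*y = -4*y²)
l(-65) + q(-4, -17) = -4*(-65)² - 21 = -4*4225 - 21 = -16900 - 21 = -16921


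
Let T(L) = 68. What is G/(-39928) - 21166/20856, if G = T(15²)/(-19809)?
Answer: -348768799513/343660715244 ≈ -1.0149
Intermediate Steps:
G = -68/19809 (G = 68/(-19809) = 68*(-1/19809) = -68/19809 ≈ -0.0034328)
G/(-39928) - 21166/20856 = -68/19809/(-39928) - 21166/20856 = -68/19809*(-1/39928) - 21166*1/20856 = 17/197733438 - 10583/10428 = -348768799513/343660715244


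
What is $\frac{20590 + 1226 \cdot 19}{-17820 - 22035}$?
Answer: $- \frac{14628}{13285} \approx -1.1011$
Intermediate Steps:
$\frac{20590 + 1226 \cdot 19}{-17820 - 22035} = \frac{20590 + 23294}{-17820 - 22035} = \frac{43884}{-17820 - 22035} = \frac{43884}{-39855} = 43884 \left(- \frac{1}{39855}\right) = - \frac{14628}{13285}$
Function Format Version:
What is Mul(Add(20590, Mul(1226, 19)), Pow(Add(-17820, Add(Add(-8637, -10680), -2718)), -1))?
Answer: Rational(-14628, 13285) ≈ -1.1011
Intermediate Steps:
Mul(Add(20590, Mul(1226, 19)), Pow(Add(-17820, Add(Add(-8637, -10680), -2718)), -1)) = Mul(Add(20590, 23294), Pow(Add(-17820, Add(-19317, -2718)), -1)) = Mul(43884, Pow(Add(-17820, -22035), -1)) = Mul(43884, Pow(-39855, -1)) = Mul(43884, Rational(-1, 39855)) = Rational(-14628, 13285)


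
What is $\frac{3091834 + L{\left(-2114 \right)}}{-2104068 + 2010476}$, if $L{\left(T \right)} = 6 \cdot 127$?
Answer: $- \frac{773149}{23398} \approx -33.043$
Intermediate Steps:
$L{\left(T \right)} = 762$
$\frac{3091834 + L{\left(-2114 \right)}}{-2104068 + 2010476} = \frac{3091834 + 762}{-2104068 + 2010476} = \frac{3092596}{-93592} = 3092596 \left(- \frac{1}{93592}\right) = - \frac{773149}{23398}$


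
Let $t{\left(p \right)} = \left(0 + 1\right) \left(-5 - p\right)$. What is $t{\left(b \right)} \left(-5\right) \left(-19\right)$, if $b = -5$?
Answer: $0$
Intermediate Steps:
$t{\left(p \right)} = -5 - p$ ($t{\left(p \right)} = 1 \left(-5 - p\right) = -5 - p$)
$t{\left(b \right)} \left(-5\right) \left(-19\right) = \left(-5 - -5\right) \left(-5\right) \left(-19\right) = \left(-5 + 5\right) \left(-5\right) \left(-19\right) = 0 \left(-5\right) \left(-19\right) = 0 \left(-19\right) = 0$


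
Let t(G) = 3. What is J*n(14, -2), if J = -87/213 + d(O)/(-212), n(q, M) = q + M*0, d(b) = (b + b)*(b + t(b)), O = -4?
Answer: -23506/3763 ≈ -6.2466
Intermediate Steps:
d(b) = 2*b*(3 + b) (d(b) = (b + b)*(b + 3) = (2*b)*(3 + b) = 2*b*(3 + b))
n(q, M) = q (n(q, M) = q + 0 = q)
J = -1679/3763 (J = -87/213 + (2*(-4)*(3 - 4))/(-212) = -87*1/213 + (2*(-4)*(-1))*(-1/212) = -29/71 + 8*(-1/212) = -29/71 - 2/53 = -1679/3763 ≈ -0.44619)
J*n(14, -2) = -1679/3763*14 = -23506/3763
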